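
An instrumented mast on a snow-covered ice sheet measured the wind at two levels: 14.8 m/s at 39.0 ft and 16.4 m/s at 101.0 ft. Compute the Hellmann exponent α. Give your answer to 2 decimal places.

Power law: V₂/V₁ = (z₂/z₁)^α ⇒ α = ln(V₂/V₁) / ln(z₂/z₁)
α = ln(16.4/14.8) / ln(101.0/39.0) = ln(1.1081) / ln(2.5897)
  = 0.10265 / 0.95156 = 0.10788

α ≈ 0.11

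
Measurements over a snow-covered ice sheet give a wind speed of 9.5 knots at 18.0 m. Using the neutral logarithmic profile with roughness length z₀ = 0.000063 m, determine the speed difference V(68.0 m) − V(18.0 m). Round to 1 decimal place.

Log law: V₂ = V₁ · ln(z₂/z₀)/ln(z₁/z₀) = 9.5 × 13.8919/12.5627 = 10.5051 knots
ΔV = 10.5051 − 9.5 = 1.0051 knots

1.0 knots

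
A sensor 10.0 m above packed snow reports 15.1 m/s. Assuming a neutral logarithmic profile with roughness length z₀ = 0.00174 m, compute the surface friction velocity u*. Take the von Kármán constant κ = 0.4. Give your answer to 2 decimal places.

Log law: V(z) = (u*/κ) · ln(z/z₀) ⇒ u* = κ · V / ln(z/z₀)
u* = 0.4 × 15.1 / ln(10.0/0.00174) = 0.4 × 15.1 / 8.6565
   = 6.0400 / 8.6565 = 0.6977 m/s

u* ≈ 0.70 m/s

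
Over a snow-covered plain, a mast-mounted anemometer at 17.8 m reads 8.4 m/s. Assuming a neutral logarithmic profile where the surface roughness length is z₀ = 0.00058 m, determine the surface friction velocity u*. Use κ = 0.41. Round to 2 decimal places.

u* ≈ 0.33 m/s

Log law: V(z) = (u*/κ) · ln(z/z₀) ⇒ u* = κ · V / ln(z/z₀)
u* = 0.41 × 8.4 / ln(17.8/0.00058) = 0.41 × 8.4 / 10.3317
   = 3.4440 / 10.3317 = 0.3333 m/s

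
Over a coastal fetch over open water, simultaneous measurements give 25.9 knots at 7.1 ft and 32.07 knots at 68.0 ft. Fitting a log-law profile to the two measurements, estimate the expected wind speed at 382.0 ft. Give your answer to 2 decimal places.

36.78 knots

Log law: V ∝ ln(z/z₀). From the pair, with r = V₁/V₂ = 0.80761,
ln z₀ = (ln z₁ − r·ln z₂)/(1 − r) = (1.9601 − 0.80761×4.2195)/0.19239 = -7.5243 → z₀ = 0.0005398 ft
V₃ = V₁ · ln(z₃/z₀)/ln(z₁/z₀) = 25.9 × 13.4697/9.4844 = 36.7831 knots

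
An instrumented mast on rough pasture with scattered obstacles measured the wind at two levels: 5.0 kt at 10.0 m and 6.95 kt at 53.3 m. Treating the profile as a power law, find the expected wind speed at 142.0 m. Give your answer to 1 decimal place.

8.4 kt

First find α: α = ln(V₂/V₁)/ln(z₂/z₁) = ln(6.95/5.0)/ln(53.3/10.0) = 0.32930/1.67335 = 0.1968
Extrapolate from 53.3 m to 142.0 m: V₃ = 6.95 × (142.0/53.3)^0.1968 = 6.95 × 1.2127 = 8.4281 kt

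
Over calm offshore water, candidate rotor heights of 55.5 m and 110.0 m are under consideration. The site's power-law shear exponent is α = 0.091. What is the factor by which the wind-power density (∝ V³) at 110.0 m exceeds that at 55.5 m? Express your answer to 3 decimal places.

1.205

Speed ratio: V_B/V_A = (z_B/z_A)^α = (110.0/55.5)^0.091 = (1.9820)^0.091 = 1.06423
Power-density ratio: P_B/P_A = (V_B/V_A)³ = (1.06423)³ = 1.20534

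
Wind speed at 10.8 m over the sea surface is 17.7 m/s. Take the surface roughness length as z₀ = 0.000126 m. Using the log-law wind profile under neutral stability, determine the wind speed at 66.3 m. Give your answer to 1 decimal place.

Log law: V(z) ∝ ln(z/z₀), so V₂/V₁ = ln(z₂/z₀) / ln(z₁/z₀).
ln(66.3/0.000126) = 13.1734, ln(10.8/0.000126) = 11.3588
V₂ = 17.7 × 13.1734/11.3588 = 17.7 × 1.1598 = 20.5277 m/s

20.5 m/s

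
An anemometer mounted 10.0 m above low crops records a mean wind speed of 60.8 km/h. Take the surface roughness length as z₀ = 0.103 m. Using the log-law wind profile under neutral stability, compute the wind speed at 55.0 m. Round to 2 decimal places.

Log law: V(z) ∝ ln(z/z₀), so V₂/V₁ = ln(z₂/z₀) / ln(z₁/z₀).
ln(55.0/0.103) = 6.2804, ln(10.0/0.103) = 4.5756
V₂ = 60.8 × 6.2804/4.5756 = 60.8 × 1.3726 = 83.4524 km/h

83.45 km/h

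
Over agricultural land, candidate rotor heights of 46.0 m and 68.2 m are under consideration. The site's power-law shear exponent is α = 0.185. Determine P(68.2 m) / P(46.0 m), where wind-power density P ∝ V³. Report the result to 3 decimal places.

1.244

Speed ratio: V_B/V_A = (z_B/z_A)^α = (68.2/46.0)^0.185 = (1.4826)^0.185 = 1.07557
Power-density ratio: P_B/P_A = (V_B/V_A)³ = (1.07557)³ = 1.24428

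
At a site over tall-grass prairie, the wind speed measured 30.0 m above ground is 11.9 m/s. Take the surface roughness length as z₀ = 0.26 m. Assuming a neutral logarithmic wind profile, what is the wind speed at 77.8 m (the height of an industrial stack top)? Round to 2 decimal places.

14.29 m/s

Log law: V(z) ∝ ln(z/z₀), so V₂/V₁ = ln(z₂/z₀) / ln(z₁/z₀).
ln(77.8/0.26) = 5.7012, ln(30.0/0.26) = 4.7483
V₂ = 11.9 × 5.7012/4.7483 = 11.9 × 1.2007 = 14.2882 m/s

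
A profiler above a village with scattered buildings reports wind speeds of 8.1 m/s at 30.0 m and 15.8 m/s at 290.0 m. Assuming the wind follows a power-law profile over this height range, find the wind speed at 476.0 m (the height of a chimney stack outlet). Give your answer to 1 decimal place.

First find α: α = ln(V₂/V₁)/ln(z₂/z₁) = ln(15.8/8.1)/ln(290.0/30.0) = 0.66815/2.26868 = 0.2945
Extrapolate from 290.0 m to 476.0 m: V₃ = 15.8 × (476.0/290.0)^0.2945 = 15.8 × 1.1571 = 18.2826 m/s

18.3 m/s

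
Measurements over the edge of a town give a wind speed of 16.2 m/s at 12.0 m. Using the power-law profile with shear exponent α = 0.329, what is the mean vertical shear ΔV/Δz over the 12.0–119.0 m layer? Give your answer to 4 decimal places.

0.1707 m/s/m

Power law: V₂ = V₁ · (z₂/z₁)^α = 16.2 × (9.9167)^0.329 = 34.4603 m/s
ΔV/Δz = (34.4603 − 16.2)/(119.0 − 12.0) = 18.2603/107.0000 = 0.17066 m/s/m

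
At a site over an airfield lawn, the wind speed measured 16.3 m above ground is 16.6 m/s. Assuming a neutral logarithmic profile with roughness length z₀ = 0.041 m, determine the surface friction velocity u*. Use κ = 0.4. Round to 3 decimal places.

u* ≈ 1.109 m/s

Log law: V(z) = (u*/κ) · ln(z/z₀) ⇒ u* = κ · V / ln(z/z₀)
u* = 0.4 × 16.6 / ln(16.3/0.041) = 0.4 × 16.6 / 5.9853
   = 6.6400 / 5.9853 = 1.1094 m/s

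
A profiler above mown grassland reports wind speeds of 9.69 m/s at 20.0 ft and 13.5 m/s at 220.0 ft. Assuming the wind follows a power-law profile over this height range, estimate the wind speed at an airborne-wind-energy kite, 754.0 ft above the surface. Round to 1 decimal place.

First find α: α = ln(V₂/V₁)/ln(z₂/z₁) = ln(13.5/9.69)/ln(220.0/20.0) = 0.33160/2.39790 = 0.1383
Extrapolate from 220.0 ft to 754.0 ft: V₃ = 13.5 × (754.0/220.0)^0.1383 = 13.5 × 1.1857 = 16.0070 m/s

16.0 m/s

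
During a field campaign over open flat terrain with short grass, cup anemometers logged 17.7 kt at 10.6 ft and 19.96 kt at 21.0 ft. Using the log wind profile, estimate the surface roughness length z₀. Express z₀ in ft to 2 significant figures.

z₀ ≈ 0.050 ft

Log law: V(z) ∝ ln(z/z₀). With r = V₁/V₂ = 17.7/19.96 = 0.88677,
r · ln(z₂/z₀) = ln(z₁/z₀) ⇒ ln z₀ = (ln z₁ − r·ln z₂)/(1 − r)
ln z₀ = (2.36085 − 0.88677×3.04452) / 0.11323 = -2.9935
z₀ = exp(-2.9935) = 0.05011 ft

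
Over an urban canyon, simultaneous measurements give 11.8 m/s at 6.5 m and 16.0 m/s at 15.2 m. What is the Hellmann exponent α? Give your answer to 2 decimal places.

Power law: V₂/V₁ = (z₂/z₁)^α ⇒ α = ln(V₂/V₁) / ln(z₂/z₁)
α = ln(16.0/11.8) / ln(15.2/6.5) = ln(1.3559) / ln(2.3385)
  = 0.30449 / 0.84949 = 0.35844

α ≈ 0.36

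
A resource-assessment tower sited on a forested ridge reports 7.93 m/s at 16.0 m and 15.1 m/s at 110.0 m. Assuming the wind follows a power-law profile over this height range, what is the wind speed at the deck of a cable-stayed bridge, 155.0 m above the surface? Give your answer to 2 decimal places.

16.93 m/s

First find α: α = ln(V₂/V₁)/ln(z₂/z₁) = ln(15.1/7.93)/ln(110.0/16.0) = 0.64404/1.92789 = 0.3341
Extrapolate from 110.0 m to 155.0 m: V₃ = 15.1 × (155.0/110.0)^0.3341 = 15.1 × 1.1214 = 16.9329 m/s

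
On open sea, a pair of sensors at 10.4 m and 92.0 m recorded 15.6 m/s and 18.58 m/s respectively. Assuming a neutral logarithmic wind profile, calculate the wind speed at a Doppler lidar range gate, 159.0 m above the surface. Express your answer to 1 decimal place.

Log law: V ∝ ln(z/z₀). From the pair, with r = V₁/V₂ = 0.83961,
ln z₀ = (ln z₁ − r·ln z₂)/(1 − r) = (2.3418 − 0.83961×4.5218)/0.16039 = -9.0702 → z₀ = 0.0001150 m
V₃ = V₁ · ln(z₃/z₀)/ln(z₁/z₀) = 15.6 × 14.1391/11.4120 = 19.3279 m/s

19.3 m/s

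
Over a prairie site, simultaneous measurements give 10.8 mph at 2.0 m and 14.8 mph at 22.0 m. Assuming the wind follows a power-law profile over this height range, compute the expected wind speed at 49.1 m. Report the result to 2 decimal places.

16.45 mph

First find α: α = ln(V₂/V₁)/ln(z₂/z₁) = ln(14.8/10.8)/ln(22.0/2.0) = 0.31508/2.39790 = 0.1314
Extrapolate from 22.0 m to 49.1 m: V₃ = 14.8 × (49.1/22.0)^0.1314 = 14.8 × 1.1113 = 16.4466 mph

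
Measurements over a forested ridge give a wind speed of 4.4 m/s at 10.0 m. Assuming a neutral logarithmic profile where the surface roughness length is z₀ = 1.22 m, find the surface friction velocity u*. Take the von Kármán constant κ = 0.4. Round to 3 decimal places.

Log law: V(z) = (u*/κ) · ln(z/z₀) ⇒ u* = κ · V / ln(z/z₀)
u* = 0.4 × 4.4 / ln(10.0/1.22) = 0.4 × 4.4 / 2.1037
   = 1.7600 / 2.1037 = 0.8366 m/s

u* ≈ 0.837 m/s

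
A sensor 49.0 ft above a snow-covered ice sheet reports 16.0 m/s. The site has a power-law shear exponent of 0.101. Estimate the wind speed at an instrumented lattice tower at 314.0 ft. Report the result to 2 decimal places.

Power-law profile: V₂ = V₁ · (z₂/z₁)^α
V₂ = 16.0 × (314.0/49.0)^0.101 = 16.0 × (6.4082)^0.101
    = 16.0 × 1.2064 = 19.3019 m/s

19.30 m/s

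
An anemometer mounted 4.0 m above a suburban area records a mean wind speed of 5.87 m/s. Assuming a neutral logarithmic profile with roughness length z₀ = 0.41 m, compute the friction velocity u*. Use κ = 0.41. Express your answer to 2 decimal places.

Log law: V(z) = (u*/κ) · ln(z/z₀) ⇒ u* = κ · V / ln(z/z₀)
u* = 0.41 × 5.87 / ln(4.0/0.41) = 0.41 × 5.87 / 2.2779
   = 2.4067 / 2.2779 = 1.0565 m/s

u* ≈ 1.06 m/s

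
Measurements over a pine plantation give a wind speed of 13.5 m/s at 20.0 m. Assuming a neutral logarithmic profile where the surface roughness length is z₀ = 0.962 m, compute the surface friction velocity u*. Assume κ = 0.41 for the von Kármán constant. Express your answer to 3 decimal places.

u* ≈ 1.824 m/s

Log law: V(z) = (u*/κ) · ln(z/z₀) ⇒ u* = κ · V / ln(z/z₀)
u* = 0.41 × 13.5 / ln(20.0/0.962) = 0.41 × 13.5 / 3.0345
   = 5.5350 / 3.0345 = 1.8240 m/s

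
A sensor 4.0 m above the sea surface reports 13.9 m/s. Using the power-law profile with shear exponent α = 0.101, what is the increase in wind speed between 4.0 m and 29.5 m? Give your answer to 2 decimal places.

Power law: V₂ = V₁ · (z₂/z₁)^α = 13.9 × (7.3750)^0.101 = 17.0082 m/s
ΔV = 17.0082 − 13.9 = 3.1082 m/s

3.11 m/s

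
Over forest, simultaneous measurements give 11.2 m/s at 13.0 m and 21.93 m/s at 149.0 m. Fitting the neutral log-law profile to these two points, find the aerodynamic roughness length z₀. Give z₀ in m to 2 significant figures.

z₀ ≈ 1.0 m

Log law: V(z) ∝ ln(z/z₀). With r = V₁/V₂ = 11.2/21.93 = 0.51072,
r · ln(z₂/z₀) = ln(z₁/z₀) ⇒ ln z₀ = (ln z₁ − r·ln z₂)/(1 − r)
ln z₀ = (2.56495 − 0.51072×5.00395) / 0.48928 = 0.0191
z₀ = exp(0.0191) = 1.019 m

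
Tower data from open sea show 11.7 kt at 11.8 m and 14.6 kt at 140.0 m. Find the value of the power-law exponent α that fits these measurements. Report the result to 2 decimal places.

Power law: V₂/V₁ = (z₂/z₁)^α ⇒ α = ln(V₂/V₁) / ln(z₂/z₁)
α = ln(14.6/11.7) / ln(140.0/11.8) = ln(1.2479) / ln(11.8644)
  = 0.22143 / 2.47354 = 0.08952

α ≈ 0.09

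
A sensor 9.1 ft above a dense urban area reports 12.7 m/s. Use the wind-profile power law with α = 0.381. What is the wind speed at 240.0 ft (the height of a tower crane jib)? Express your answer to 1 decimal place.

Power-law profile: V₂ = V₁ · (z₂/z₁)^α
V₂ = 12.7 × (240.0/9.1)^0.381 = 12.7 × (26.3736)^0.381
    = 12.7 × 3.4791 = 44.1844 m/s

44.2 m/s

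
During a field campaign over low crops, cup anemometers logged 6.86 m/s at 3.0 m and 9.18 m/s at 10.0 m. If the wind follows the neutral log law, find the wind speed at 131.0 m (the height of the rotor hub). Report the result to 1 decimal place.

14.1 m/s

Log law: V ∝ ln(z/z₀). From the pair, with r = V₁/V₂ = 0.74728,
ln z₀ = (ln z₁ − r·ln z₂)/(1 − r) = (1.0986 − 0.74728×2.3026)/0.25272 = -2.4614 → z₀ = 0.08531 m
V₃ = V₁ · ln(z₃/z₀)/ln(z₁/z₀) = 6.86 × 7.3366/3.5600 = 14.1373 m/s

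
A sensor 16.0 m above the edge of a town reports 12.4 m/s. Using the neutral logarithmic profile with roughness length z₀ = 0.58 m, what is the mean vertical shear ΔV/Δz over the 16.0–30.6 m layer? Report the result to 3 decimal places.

Log law: V₂ = V₁ · ln(z₂/z₀)/ln(z₁/z₀) = 12.4 × 3.9657/3.3173 = 14.8237 m/s
ΔV/Δz = (14.8237 − 12.4)/(30.6 − 16.0) = 2.4237/14.6000 = 0.16601 m/s/m

0.166 m/s/m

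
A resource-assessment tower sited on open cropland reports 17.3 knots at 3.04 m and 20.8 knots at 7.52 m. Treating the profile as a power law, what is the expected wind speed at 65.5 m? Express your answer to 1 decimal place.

First find α: α = ln(V₂/V₁)/ln(z₂/z₁) = ln(20.8/17.3)/ln(7.52/3.04) = 0.18425/0.90571 = 0.2034
Extrapolate from 7.52 m to 65.5 m: V₃ = 20.8 × (65.5/7.52)^0.2034 = 20.8 × 1.5532 = 32.3065 knots

32.3 knots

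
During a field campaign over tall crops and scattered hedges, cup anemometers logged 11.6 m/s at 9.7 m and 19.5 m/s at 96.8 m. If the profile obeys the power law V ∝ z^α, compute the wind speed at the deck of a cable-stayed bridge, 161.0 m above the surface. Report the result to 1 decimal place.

21.9 m/s

First find α: α = ln(V₂/V₁)/ln(z₂/z₁) = ln(19.5/11.6)/ln(96.8/9.7) = 0.51941/2.30052 = 0.2258
Extrapolate from 96.8 m to 161.0 m: V₃ = 19.5 × (161.0/96.8)^0.2258 = 19.5 × 1.1217 = 21.8736 m/s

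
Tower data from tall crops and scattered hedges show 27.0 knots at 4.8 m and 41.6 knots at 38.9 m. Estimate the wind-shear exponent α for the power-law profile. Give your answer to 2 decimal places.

Power law: V₂/V₁ = (z₂/z₁)^α ⇒ α = ln(V₂/V₁) / ln(z₂/z₁)
α = ln(41.6/27.0) / ln(38.9/4.8) = ln(1.5407) / ln(8.1042)
  = 0.43226 / 2.09238 = 0.20659

α ≈ 0.21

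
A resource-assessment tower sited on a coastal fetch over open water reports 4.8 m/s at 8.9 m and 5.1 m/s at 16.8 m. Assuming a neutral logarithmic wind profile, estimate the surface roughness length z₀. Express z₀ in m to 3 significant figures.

z₀ ≈ 0.000343 m

Log law: V(z) ∝ ln(z/z₀). With r = V₁/V₂ = 4.8/5.1 = 0.94118,
r · ln(z₂/z₀) = ln(z₁/z₀) ⇒ ln z₀ = (ln z₁ − r·ln z₂)/(1 − r)
ln z₀ = (2.18605 − 0.94118×2.82138) / 0.05882 = -7.9792
z₀ = exp(-7.9792) = 0.0003425 m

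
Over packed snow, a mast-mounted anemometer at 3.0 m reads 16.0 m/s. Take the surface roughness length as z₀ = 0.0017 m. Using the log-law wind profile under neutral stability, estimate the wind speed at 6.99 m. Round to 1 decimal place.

Log law: V(z) ∝ ln(z/z₀), so V₂/V₁ = ln(z₂/z₀) / ln(z₁/z₀).
ln(6.99/0.0017) = 8.3216, ln(3.0/0.0017) = 7.4757
V₂ = 16.0 × 8.3216/7.4757 = 16.0 × 1.1131 = 17.8104 m/s

17.8 m/s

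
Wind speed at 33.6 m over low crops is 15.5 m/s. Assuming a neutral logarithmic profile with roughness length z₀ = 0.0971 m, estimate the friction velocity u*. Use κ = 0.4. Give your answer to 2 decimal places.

u* ≈ 1.06 m/s

Log law: V(z) = (u*/κ) · ln(z/z₀) ⇒ u* = κ · V / ln(z/z₀)
u* = 0.4 × 15.5 / ln(33.6/0.0971) = 0.4 × 15.5 / 5.8465
   = 6.2000 / 5.8465 = 1.0605 m/s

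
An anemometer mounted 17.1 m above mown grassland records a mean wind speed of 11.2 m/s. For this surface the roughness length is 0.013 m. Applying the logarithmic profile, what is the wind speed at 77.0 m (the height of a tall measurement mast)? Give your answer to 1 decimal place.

13.5 m/s

Log law: V(z) ∝ ln(z/z₀), so V₂/V₁ = ln(z₂/z₀) / ln(z₁/z₀).
ln(77.0/0.013) = 8.6866, ln(17.1/0.013) = 7.1819
V₂ = 11.2 × 8.6866/7.1819 = 11.2 × 1.2095 = 13.5466 m/s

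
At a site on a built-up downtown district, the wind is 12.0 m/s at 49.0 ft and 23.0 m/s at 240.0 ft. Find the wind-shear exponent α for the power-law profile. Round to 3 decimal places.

Power law: V₂/V₁ = (z₂/z₁)^α ⇒ α = ln(V₂/V₁) / ln(z₂/z₁)
α = ln(23.0/12.0) / ln(240.0/49.0) = ln(1.9167) / ln(4.8980)
  = 0.65059 / 1.58882 = 0.40948

α ≈ 0.409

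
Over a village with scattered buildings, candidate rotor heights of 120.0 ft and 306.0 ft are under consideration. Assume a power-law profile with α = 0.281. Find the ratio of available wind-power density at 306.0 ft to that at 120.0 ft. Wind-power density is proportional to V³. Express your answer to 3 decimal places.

2.201

Speed ratio: V_B/V_A = (z_B/z_A)^α = (306.0/120.0)^0.281 = (2.5500)^0.281 = 1.30088
Power-density ratio: P_B/P_A = (V_B/V_A)³ = (1.30088)³ = 2.20147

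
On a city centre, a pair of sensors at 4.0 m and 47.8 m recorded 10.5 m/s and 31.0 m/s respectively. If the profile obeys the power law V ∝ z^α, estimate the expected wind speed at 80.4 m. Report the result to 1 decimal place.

First find α: α = ln(V₂/V₁)/ln(z₂/z₁) = ln(31.0/10.5)/ln(47.8/4.0) = 1.08261/2.48073 = 0.4364
Extrapolate from 47.8 m to 80.4 m: V₃ = 31.0 × (80.4/47.8)^0.4364 = 31.0 × 1.2547 = 38.8969 m/s

38.9 m/s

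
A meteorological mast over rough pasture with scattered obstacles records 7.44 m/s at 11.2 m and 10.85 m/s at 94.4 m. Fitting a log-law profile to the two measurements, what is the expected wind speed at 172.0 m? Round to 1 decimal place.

Log law: V ∝ ln(z/z₀). From the pair, with r = V₁/V₂ = 0.68571,
ln z₀ = (ln z₁ − r·ln z₂)/(1 − r) = (2.4159 − 0.68571×4.5475)/0.31429 = -2.2349 → z₀ = 0.1070 m
V₃ = V₁ · ln(z₃/z₀)/ln(z₁/z₀) = 7.44 × 7.3824/4.6508 = 11.8098 m/s

11.8 m/s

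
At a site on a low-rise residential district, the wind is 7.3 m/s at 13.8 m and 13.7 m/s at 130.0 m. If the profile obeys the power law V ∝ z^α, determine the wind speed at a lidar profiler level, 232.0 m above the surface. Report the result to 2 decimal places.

First find α: α = ln(V₂/V₁)/ln(z₂/z₁) = ln(13.7/7.3)/ln(130.0/13.8) = 0.62952/2.24287 = 0.2807
Extrapolate from 130.0 m to 232.0 m: V₃ = 13.7 × (232.0/130.0)^0.2807 = 13.7 × 1.1765 = 16.1185 m/s

16.12 m/s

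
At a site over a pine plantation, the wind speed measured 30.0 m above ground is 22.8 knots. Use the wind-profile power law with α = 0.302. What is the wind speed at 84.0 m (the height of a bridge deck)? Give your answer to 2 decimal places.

31.12 knots

Power-law profile: V₂ = V₁ · (z₂/z₁)^α
V₂ = 22.8 × (84.0/30.0)^0.302 = 22.8 × (2.8000)^0.302
    = 22.8 × 1.3647 = 31.1155 knots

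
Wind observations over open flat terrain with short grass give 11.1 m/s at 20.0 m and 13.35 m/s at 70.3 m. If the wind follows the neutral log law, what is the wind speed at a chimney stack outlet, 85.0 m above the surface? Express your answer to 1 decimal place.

Log law: V ∝ ln(z/z₀). From the pair, with r = V₁/V₂ = 0.83146,
ln z₀ = (ln z₁ − r·ln z₂)/(1 − r) = (2.9957 − 0.83146×4.2528)/0.16854 = -3.2057 → z₀ = 0.04053 m
V₃ = V₁ · ln(z₃/z₀)/ln(z₁/z₀) = 11.1 × 7.6483/6.2014 = 13.6899 m/s

13.7 m/s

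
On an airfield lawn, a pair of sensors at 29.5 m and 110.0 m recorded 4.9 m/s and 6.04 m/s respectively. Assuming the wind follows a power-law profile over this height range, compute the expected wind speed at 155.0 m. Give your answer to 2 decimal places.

6.38 m/s

First find α: α = ln(V₂/V₁)/ln(z₂/z₁) = ln(6.04/4.9)/ln(110.0/29.5) = 0.20917/1.31609 = 0.1589
Extrapolate from 110.0 m to 155.0 m: V₃ = 6.04 × (155.0/110.0)^0.1589 = 6.04 × 1.0560 = 6.3783 m/s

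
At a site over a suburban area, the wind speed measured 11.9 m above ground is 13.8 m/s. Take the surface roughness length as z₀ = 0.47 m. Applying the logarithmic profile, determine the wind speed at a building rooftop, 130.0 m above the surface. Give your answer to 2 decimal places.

24.01 m/s

Log law: V(z) ∝ ln(z/z₀), so V₂/V₁ = ln(z₂/z₀) / ln(z₁/z₀).
ln(130.0/0.47) = 5.6226, ln(11.9/0.47) = 3.2316
V₂ = 13.8 × 5.6226/3.2316 = 13.8 × 1.7399 = 24.0105 m/s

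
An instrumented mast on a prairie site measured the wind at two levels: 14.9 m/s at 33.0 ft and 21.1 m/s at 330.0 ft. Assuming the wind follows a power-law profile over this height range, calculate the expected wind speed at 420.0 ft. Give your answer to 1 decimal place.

21.9 m/s

First find α: α = ln(V₂/V₁)/ln(z₂/z₁) = ln(21.1/14.9)/ln(330.0/33.0) = 0.34791/2.30259 = 0.1511
Extrapolate from 330.0 ft to 420.0 ft: V₃ = 21.1 × (420.0/330.0)^0.1511 = 21.1 × 1.0371 = 21.8830 m/s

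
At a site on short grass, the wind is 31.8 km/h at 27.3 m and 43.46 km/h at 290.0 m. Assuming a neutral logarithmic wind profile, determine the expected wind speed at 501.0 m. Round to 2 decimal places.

Log law: V ∝ ln(z/z₀). From the pair, with r = V₁/V₂ = 0.73171,
ln z₀ = (ln z₁ − r·ln z₂)/(1 − r) = (3.3069 − 0.73171×5.6699)/0.26829 = -3.1376 → z₀ = 0.04338 m
V₃ = V₁ · ln(z₃/z₀)/ln(z₁/z₀) = 31.8 × 9.3542/6.4445 = 46.1578 km/h

46.16 km/h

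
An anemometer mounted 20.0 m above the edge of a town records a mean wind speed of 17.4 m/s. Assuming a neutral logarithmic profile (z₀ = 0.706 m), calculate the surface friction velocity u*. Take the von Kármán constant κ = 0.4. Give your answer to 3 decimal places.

u* ≈ 2.081 m/s

Log law: V(z) = (u*/κ) · ln(z/z₀) ⇒ u* = κ · V / ln(z/z₀)
u* = 0.4 × 17.4 / ln(20.0/0.706) = 0.4 × 17.4 / 3.3439
   = 6.9600 / 3.3439 = 2.0814 m/s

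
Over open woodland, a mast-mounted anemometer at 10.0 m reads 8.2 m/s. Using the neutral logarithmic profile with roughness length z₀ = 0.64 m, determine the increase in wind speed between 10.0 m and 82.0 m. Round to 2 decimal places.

Log law: V₂ = V₁ · ln(z₂/z₀)/ln(z₁/z₀) = 8.2 × 4.8530/2.7489 = 14.4767 m/s
ΔV = 14.4767 − 8.2 = 6.2767 m/s

6.28 m/s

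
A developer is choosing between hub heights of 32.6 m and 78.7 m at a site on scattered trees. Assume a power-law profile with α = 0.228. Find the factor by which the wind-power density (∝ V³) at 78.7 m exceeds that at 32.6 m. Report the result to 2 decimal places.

1.83

Speed ratio: V_B/V_A = (z_B/z_A)^α = (78.7/32.6)^0.228 = (2.4141)^0.228 = 1.22256
Power-density ratio: P_B/P_A = (V_B/V_A)³ = (1.22256)³ = 1.82728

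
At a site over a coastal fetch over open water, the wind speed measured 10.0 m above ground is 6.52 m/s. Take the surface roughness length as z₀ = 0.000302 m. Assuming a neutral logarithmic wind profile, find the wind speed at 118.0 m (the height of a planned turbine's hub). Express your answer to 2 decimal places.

Log law: V(z) ∝ ln(z/z₀), so V₂/V₁ = ln(z₂/z₀) / ln(z₁/z₀).
ln(118.0/0.000302) = 12.8758, ln(10.0/0.000302) = 10.4077
V₂ = 6.52 × 12.8758/10.4077 = 6.52 × 1.2371 = 8.0662 m/s

8.07 m/s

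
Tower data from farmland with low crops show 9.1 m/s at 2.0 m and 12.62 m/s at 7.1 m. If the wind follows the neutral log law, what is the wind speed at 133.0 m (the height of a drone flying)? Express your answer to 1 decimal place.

Log law: V ∝ ln(z/z₀). From the pair, with r = V₁/V₂ = 0.72108,
ln z₀ = (ln z₁ − r·ln z₂)/(1 − r) = (0.6931 − 0.72108×1.9601)/0.27892 = -2.5822 → z₀ = 0.07561 m
V₃ = V₁ · ln(z₃/z₀)/ln(z₁/z₀) = 9.1 × 7.4725/3.2753 = 20.7612 m/s

20.8 m/s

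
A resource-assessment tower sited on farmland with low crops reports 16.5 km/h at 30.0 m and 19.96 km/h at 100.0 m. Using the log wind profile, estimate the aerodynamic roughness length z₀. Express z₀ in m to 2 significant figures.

Log law: V(z) ∝ ln(z/z₀). With r = V₁/V₂ = 16.5/19.96 = 0.82665,
r · ln(z₂/z₀) = ln(z₁/z₀) ⇒ ln z₀ = (ln z₁ − r·ln z₂)/(1 − r)
ln z₀ = (3.40120 − 0.82665×4.60517) / 0.17335 = -2.3403
z₀ = exp(-2.3403) = 0.09630 m

z₀ ≈ 0.096 m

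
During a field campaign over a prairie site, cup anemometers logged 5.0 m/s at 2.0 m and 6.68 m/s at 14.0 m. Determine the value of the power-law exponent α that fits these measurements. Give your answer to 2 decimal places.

α ≈ 0.15

Power law: V₂/V₁ = (z₂/z₁)^α ⇒ α = ln(V₂/V₁) / ln(z₂/z₁)
α = ln(6.68/5.0) / ln(14.0/2.0) = ln(1.3360) / ln(7.0000)
  = 0.28968 / 1.94591 = 0.14887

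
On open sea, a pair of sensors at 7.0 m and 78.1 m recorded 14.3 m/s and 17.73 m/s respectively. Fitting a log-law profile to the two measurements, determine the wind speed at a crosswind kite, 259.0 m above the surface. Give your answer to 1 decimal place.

Log law: V ∝ ln(z/z₀). From the pair, with r = V₁/V₂ = 0.80654,
ln z₀ = (ln z₁ − r·ln z₂)/(1 − r) = (1.9459 − 0.80654×4.3580)/0.19346 = -8.1103 → z₀ = 0.0003004 m
V₃ = V₁ · ln(z₃/z₀)/ln(z₁/z₀) = 14.3 × 13.6671/10.0562 = 19.4348 m/s

19.4 m/s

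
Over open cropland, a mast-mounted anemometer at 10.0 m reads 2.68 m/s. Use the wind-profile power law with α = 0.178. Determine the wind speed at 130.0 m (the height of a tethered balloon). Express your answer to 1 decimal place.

4.2 m/s

Power-law profile: V₂ = V₁ · (z₂/z₁)^α
V₂ = 2.68 × (130.0/10.0)^0.178 = 2.68 × (13.0000)^0.178
    = 2.68 × 1.5786 = 4.2307 m/s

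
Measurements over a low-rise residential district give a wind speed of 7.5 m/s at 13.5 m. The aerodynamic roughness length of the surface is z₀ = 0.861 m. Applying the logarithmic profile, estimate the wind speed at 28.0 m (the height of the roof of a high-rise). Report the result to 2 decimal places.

9.49 m/s

Log law: V(z) ∝ ln(z/z₀), so V₂/V₁ = ln(z₂/z₀) / ln(z₁/z₀).
ln(28.0/0.861) = 3.4819, ln(13.5/0.861) = 2.7524
V₂ = 7.5 × 3.4819/2.7524 = 7.5 × 1.2651 = 9.4879 m/s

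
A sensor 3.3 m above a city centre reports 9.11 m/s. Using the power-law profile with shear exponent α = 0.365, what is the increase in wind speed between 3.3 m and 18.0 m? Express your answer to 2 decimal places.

Power law: V₂ = V₁ · (z₂/z₁)^α = 9.11 × (5.4545)^0.365 = 16.9214 m/s
ΔV = 16.9214 − 9.11 = 7.8114 m/s

7.81 m/s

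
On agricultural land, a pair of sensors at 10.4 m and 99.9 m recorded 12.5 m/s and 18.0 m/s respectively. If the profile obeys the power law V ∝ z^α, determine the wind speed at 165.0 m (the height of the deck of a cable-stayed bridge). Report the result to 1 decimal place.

First find α: α = ln(V₂/V₁)/ln(z₂/z₁) = ln(18.0/12.5)/ln(99.9/10.4) = 0.36464/2.26236 = 0.1612
Extrapolate from 99.9 m to 165.0 m: V₃ = 18.0 × (165.0/99.9)^0.1612 = 18.0 × 1.0842 = 19.5162 m/s

19.5 m/s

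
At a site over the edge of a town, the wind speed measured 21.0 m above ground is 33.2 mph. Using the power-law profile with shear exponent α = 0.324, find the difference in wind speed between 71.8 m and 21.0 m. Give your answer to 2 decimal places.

Power law: V₂ = V₁ · (z₂/z₁)^α = 33.2 × (3.4190)^0.324 = 49.4451 mph
ΔV = 49.4451 − 33.2 = 16.2451 mph

16.25 mph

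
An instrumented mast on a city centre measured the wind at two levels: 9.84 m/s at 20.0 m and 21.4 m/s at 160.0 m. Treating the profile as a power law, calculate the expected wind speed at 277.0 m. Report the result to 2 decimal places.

First find α: α = ln(V₂/V₁)/ln(z₂/z₁) = ln(21.4/9.84)/ln(160.0/20.0) = 0.77694/2.07944 = 0.3736
Extrapolate from 160.0 m to 277.0 m: V₃ = 21.4 × (277.0/160.0)^0.3736 = 21.4 × 1.2276 = 26.2707 m/s

26.27 m/s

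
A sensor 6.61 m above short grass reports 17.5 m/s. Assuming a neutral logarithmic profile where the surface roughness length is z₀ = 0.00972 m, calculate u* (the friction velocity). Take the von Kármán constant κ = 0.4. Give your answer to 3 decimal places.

Log law: V(z) = (u*/κ) · ln(z/z₀) ⇒ u* = κ · V / ln(z/z₀)
u* = 0.4 × 17.5 / ln(6.61/0.00972) = 0.4 × 17.5 / 6.5222
   = 7.0000 / 6.5222 = 1.0733 m/s

u* ≈ 1.073 m/s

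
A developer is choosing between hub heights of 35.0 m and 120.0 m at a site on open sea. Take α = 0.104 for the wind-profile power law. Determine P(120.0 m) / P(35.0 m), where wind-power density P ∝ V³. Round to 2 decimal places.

1.47

Speed ratio: V_B/V_A = (z_B/z_A)^α = (120.0/35.0)^0.104 = (3.4286)^0.104 = 1.13672
Power-density ratio: P_B/P_A = (V_B/V_A)³ = (1.13672)³ = 1.46878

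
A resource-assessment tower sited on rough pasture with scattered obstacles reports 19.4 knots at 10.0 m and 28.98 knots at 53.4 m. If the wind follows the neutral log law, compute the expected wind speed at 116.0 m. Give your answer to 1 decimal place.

Log law: V ∝ ln(z/z₀). From the pair, with r = V₁/V₂ = 0.66943,
ln z₀ = (ln z₁ − r·ln z₂)/(1 − r) = (2.3026 − 0.66943×3.9778)/0.33057 = -1.0898 → z₀ = 0.3363 m
V₃ = V₁ · ln(z₃/z₀)/ln(z₁/z₀) = 19.4 × 5.8434/3.3924 = 33.4164 knots

33.4 knots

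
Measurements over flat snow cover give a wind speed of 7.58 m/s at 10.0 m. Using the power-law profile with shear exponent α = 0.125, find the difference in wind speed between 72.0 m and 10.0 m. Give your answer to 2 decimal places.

2.12 m/s

Power law: V₂ = V₁ · (z₂/z₁)^α = 7.58 × (7.2000)^0.125 = 9.7014 m/s
ΔV = 9.7014 − 7.58 = 2.1214 m/s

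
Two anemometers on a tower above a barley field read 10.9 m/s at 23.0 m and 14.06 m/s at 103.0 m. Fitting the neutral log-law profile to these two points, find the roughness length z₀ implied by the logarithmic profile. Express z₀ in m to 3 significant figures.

Log law: V(z) ∝ ln(z/z₀). With r = V₁/V₂ = 10.9/14.06 = 0.77525,
r · ln(z₂/z₀) = ln(z₁/z₀) ⇒ ln z₀ = (ln z₁ − r·ln z₂)/(1 − r)
ln z₀ = (3.13549 − 0.77525×4.63473) / 0.22475 = -2.0359
z₀ = exp(-2.0359) = 0.1306 m

z₀ ≈ 0.131 m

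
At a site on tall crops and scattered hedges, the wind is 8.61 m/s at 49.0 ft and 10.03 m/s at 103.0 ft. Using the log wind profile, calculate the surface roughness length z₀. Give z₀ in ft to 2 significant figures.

Log law: V(z) ∝ ln(z/z₀). With r = V₁/V₂ = 8.61/10.03 = 0.85842,
r · ln(z₂/z₀) = ln(z₁/z₀) ⇒ ln z₀ = (ln z₁ − r·ln z₂)/(1 − r)
ln z₀ = (3.89182 − 0.85842×4.63473) / 0.14158 = -0.6127
z₀ = exp(-0.6127) = 0.5419 ft

z₀ ≈ 0.54 ft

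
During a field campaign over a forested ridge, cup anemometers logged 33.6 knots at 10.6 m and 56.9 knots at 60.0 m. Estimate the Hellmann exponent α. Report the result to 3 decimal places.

Power law: V₂/V₁ = (z₂/z₁)^α ⇒ α = ln(V₂/V₁) / ln(z₂/z₁)
α = ln(56.9/33.6) / ln(60.0/10.6) = ln(1.6935) / ln(5.6604)
  = 0.52677 / 1.73349 = 0.30388

α ≈ 0.304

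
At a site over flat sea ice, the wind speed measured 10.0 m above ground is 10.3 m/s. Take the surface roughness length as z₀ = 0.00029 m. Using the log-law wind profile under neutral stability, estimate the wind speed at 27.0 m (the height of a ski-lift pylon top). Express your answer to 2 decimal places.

Log law: V(z) ∝ ln(z/z₀), so V₂/V₁ = ln(z₂/z₀) / ln(z₁/z₀).
ln(27.0/0.00029) = 11.4415, ln(10.0/0.00029) = 10.4482
V₂ = 10.3 × 11.4415/10.4482 = 10.3 × 1.0951 = 11.2792 m/s

11.28 m/s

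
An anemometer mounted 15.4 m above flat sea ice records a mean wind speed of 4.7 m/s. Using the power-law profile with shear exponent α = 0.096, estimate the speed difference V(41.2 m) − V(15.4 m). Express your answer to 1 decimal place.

Power law: V₂ = V₁ · (z₂/z₁)^α = 4.7 × (2.6753)^0.096 = 5.1657 m/s
ΔV = 5.1657 − 4.7 = 0.4657 m/s

0.5 m/s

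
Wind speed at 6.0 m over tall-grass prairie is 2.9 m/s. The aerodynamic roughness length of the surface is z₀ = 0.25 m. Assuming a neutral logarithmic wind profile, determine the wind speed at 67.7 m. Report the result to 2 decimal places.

5.11 m/s

Log law: V(z) ∝ ln(z/z₀), so V₂/V₁ = ln(z₂/z₀) / ln(z₁/z₀).
ln(67.7/0.25) = 5.6014, ln(6.0/0.25) = 3.1781
V₂ = 2.9 × 5.6014/3.1781 = 2.9 × 1.7625 = 5.1113 m/s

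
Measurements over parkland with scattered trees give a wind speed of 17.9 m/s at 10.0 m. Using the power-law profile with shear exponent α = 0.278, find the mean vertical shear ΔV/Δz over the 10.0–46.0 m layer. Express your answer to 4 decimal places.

0.2627 m/s/m

Power law: V₂ = V₁ · (z₂/z₁)^α = 17.9 × (4.6000)^0.278 = 27.3590 m/s
ΔV/Δz = (27.3590 − 17.9)/(46.0 − 10.0) = 9.4590/36.0000 = 0.26275 m/s/m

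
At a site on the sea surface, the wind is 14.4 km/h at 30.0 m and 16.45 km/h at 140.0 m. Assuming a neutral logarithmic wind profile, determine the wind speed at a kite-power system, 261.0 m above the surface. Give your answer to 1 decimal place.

17.3 km/h

Log law: V ∝ ln(z/z₀). From the pair, with r = V₁/V₂ = 0.87538,
ln z₀ = (ln z₁ − r·ln z₂)/(1 − r) = (3.4012 − 0.87538×4.9416)/0.12462 = -7.4195 → z₀ = 0.0005995 m
V₃ = V₁ · ln(z₃/z₀)/ln(z₁/z₀) = 14.4 × 12.9840/10.8207 = 17.2789 km/h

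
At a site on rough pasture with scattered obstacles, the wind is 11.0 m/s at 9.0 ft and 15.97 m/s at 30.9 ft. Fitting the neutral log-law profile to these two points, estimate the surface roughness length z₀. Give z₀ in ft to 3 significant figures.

Log law: V(z) ∝ ln(z/z₀). With r = V₁/V₂ = 11.0/15.97 = 0.68879,
r · ln(z₂/z₀) = ln(z₁/z₀) ⇒ ln z₀ = (ln z₁ − r·ln z₂)/(1 − r)
ln z₀ = (2.19722 − 0.68879×3.43076) / 0.31121 = -0.5329
z₀ = exp(-0.5329) = 0.5869 ft

z₀ ≈ 0.587 ft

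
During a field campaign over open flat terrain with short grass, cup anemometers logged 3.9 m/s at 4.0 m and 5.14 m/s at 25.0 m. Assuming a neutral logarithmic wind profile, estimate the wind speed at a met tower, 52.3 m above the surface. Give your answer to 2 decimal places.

Log law: V ∝ ln(z/z₀). From the pair, with r = V₁/V₂ = 0.75875,
ln z₀ = (ln z₁ − r·ln z₂)/(1 − r) = (1.3863 − 0.75875×3.2189)/0.24125 = -4.3775 → z₀ = 0.01256 m
V₃ = V₁ · ln(z₃/z₀)/ln(z₁/z₀) = 3.9 × 8.3345/5.7638 = 5.6394 m/s

5.64 m/s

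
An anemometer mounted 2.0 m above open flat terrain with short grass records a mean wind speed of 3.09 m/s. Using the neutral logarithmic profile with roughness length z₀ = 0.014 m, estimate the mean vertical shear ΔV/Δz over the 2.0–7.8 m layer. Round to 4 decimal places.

0.1461 m/s/m

Log law: V₂ = V₁ · ln(z₂/z₀)/ln(z₁/z₀) = 3.09 × 6.3228/4.9618 = 3.9376 m/s
ΔV/Δz = (3.9376 − 3.09)/(7.8 − 2.0) = 0.8476/5.8000 = 0.14613 m/s/m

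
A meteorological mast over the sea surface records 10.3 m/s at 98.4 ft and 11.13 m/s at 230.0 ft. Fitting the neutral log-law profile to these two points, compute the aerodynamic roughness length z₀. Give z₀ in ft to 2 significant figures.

Log law: V(z) ∝ ln(z/z₀). With r = V₁/V₂ = 10.3/11.13 = 0.92543,
r · ln(z₂/z₀) = ln(z₁/z₀) ⇒ ln z₀ = (ln z₁ − r·ln z₂)/(1 − r)
ln z₀ = (4.58904 − 0.92543×5.43808) / 0.07457 = -5.9472
z₀ = exp(-5.9472) = 0.002613 ft

z₀ ≈ 0.0026 ft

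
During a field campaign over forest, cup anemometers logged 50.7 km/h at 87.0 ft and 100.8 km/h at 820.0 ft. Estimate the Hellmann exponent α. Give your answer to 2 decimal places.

Power law: V₂/V₁ = (z₂/z₁)^α ⇒ α = ln(V₂/V₁) / ln(z₂/z₁)
α = ln(100.8/50.7) / ln(820.0/87.0) = ln(1.9882) / ln(9.4253)
  = 0.68721 / 2.24340 = 0.30633

α ≈ 0.31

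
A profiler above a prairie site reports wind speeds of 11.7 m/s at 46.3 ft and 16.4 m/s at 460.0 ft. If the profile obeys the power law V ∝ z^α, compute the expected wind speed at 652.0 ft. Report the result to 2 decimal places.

17.26 m/s

First find α: α = ln(V₂/V₁)/ln(z₂/z₁) = ln(16.4/11.7)/ln(460.0/46.3) = 0.33769/2.29608 = 0.1471
Extrapolate from 460.0 ft to 652.0 ft: V₃ = 16.4 × (652.0/460.0)^0.1471 = 16.4 × 1.0526 = 17.2633 m/s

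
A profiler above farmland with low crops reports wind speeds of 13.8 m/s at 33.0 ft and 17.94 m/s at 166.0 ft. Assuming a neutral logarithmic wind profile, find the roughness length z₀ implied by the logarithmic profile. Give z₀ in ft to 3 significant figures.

Log law: V(z) ∝ ln(z/z₀). With r = V₁/V₂ = 13.8/17.94 = 0.76923,
r · ln(z₂/z₀) = ln(z₁/z₀) ⇒ ln z₀ = (ln z₁ − r·ln z₂)/(1 − r)
ln z₀ = (3.49651 − 0.76923×5.11199) / 0.23077 = -1.8884
z₀ = exp(-1.8884) = 0.1513 ft

z₀ ≈ 0.151 ft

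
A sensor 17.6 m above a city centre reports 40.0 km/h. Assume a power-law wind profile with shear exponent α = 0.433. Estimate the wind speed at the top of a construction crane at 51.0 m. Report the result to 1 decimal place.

Power-law profile: V₂ = V₁ · (z₂/z₁)^α
V₂ = 40.0 × (51.0/17.6)^0.433 = 40.0 × (2.8977)^0.433
    = 40.0 × 1.5852 = 63.4061 km/h

63.4 km/h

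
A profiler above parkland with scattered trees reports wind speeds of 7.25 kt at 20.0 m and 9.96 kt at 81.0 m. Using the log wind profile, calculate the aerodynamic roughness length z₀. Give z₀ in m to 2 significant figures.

Log law: V(z) ∝ ln(z/z₀). With r = V₁/V₂ = 7.25/9.96 = 0.72791,
r · ln(z₂/z₀) = ln(z₁/z₀) ⇒ ln z₀ = (ln z₁ − r·ln z₂)/(1 − r)
ln z₀ = (2.99573 − 0.72791×4.39445) / 0.27209 = -0.7462
z₀ = exp(-0.7462) = 0.4742 m

z₀ ≈ 0.47 m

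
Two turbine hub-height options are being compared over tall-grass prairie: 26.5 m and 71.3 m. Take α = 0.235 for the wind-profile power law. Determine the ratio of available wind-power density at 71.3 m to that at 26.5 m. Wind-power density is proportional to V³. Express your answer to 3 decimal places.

Speed ratio: V_B/V_A = (z_B/z_A)^α = (71.3/26.5)^0.235 = (2.6906)^0.235 = 1.26187
Power-density ratio: P_B/P_A = (V_B/V_A)³ = (1.26187)³ = 2.00928

2.009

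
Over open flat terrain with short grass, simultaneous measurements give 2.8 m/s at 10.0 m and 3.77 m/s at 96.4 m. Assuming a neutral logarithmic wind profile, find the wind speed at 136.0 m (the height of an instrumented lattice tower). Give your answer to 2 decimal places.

3.92 m/s

Log law: V ∝ ln(z/z₀). From the pair, with r = V₁/V₂ = 0.74271,
ln z₀ = (ln z₁ − r·ln z₂)/(1 − r) = (2.3026 − 0.74271×4.5685)/0.25729 = -4.2382 → z₀ = 0.01443 m
V₃ = V₁ · ln(z₃/z₀)/ln(z₁/z₀) = 2.8 × 9.1509/6.5408 = 3.9173 m/s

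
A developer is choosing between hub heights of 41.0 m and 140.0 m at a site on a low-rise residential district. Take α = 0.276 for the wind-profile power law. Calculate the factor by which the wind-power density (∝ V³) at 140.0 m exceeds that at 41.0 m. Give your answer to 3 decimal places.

Speed ratio: V_B/V_A = (z_B/z_A)^α = (140.0/41.0)^0.276 = (3.4146)^0.276 = 1.40347
Power-density ratio: P_B/P_A = (V_B/V_A)³ = (1.40347)³ = 2.76445

2.764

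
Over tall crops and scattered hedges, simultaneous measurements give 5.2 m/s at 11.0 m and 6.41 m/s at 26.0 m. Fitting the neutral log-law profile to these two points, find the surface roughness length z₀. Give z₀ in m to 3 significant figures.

z₀ ≈ 0.273 m

Log law: V(z) ∝ ln(z/z₀). With r = V₁/V₂ = 5.2/6.41 = 0.81123,
r · ln(z₂/z₀) = ln(z₁/z₀) ⇒ ln z₀ = (ln z₁ − r·ln z₂)/(1 − r)
ln z₀ = (2.39790 − 0.81123×3.25810) / 0.18877 = -1.2988
z₀ = exp(-1.2988) = 0.2728 m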